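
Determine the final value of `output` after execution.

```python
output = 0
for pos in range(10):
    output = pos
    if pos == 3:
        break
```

Let's trace through this code step by step.

Initialize: output = 0
Entering loop: for pos in range(10):

After execution: output = 3
3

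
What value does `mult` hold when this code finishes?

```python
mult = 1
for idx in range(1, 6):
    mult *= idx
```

Let's trace through this code step by step.

Initialize: mult = 1
Entering loop: for idx in range(1, 6):

After execution: mult = 120
120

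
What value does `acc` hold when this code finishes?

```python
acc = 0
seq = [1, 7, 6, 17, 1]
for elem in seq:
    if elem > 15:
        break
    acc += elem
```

Let's trace through this code step by step.

Initialize: acc = 0
Initialize: seq = [1, 7, 6, 17, 1]
Entering loop: for elem in seq:

After execution: acc = 14
14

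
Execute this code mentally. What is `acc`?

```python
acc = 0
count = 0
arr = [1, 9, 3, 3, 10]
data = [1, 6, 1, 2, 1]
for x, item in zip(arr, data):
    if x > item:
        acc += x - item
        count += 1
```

Let's trace through this code step by step.

Initialize: acc = 0
Initialize: count = 0
Initialize: arr = [1, 9, 3, 3, 10]
Initialize: data = [1, 6, 1, 2, 1]
Entering loop: for x, item in zip(arr, data):

After execution: acc = 15
15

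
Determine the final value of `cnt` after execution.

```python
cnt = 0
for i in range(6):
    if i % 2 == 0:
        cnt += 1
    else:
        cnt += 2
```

Let's trace through this code step by step.

Initialize: cnt = 0
Entering loop: for i in range(6):

After execution: cnt = 9
9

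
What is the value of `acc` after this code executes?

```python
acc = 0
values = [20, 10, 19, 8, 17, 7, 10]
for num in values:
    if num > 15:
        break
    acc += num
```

Let's trace through this code step by step.

Initialize: acc = 0
Initialize: values = [20, 10, 19, 8, 17, 7, 10]
Entering loop: for num in values:

After execution: acc = 0
0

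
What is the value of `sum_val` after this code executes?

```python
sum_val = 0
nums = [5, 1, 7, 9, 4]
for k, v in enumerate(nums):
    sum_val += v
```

Let's trace through this code step by step.

Initialize: sum_val = 0
Initialize: nums = [5, 1, 7, 9, 4]
Entering loop: for k, v in enumerate(nums):

After execution: sum_val = 26
26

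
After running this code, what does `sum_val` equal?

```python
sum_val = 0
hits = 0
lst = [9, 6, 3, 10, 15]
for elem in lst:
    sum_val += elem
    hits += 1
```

Let's trace through this code step by step.

Initialize: sum_val = 0
Initialize: hits = 0
Initialize: lst = [9, 6, 3, 10, 15]
Entering loop: for elem in lst:

After execution: sum_val = 43
43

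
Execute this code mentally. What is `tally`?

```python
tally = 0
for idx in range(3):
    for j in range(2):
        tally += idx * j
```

Let's trace through this code step by step.

Initialize: tally = 0
Entering loop: for idx in range(3):

After execution: tally = 3
3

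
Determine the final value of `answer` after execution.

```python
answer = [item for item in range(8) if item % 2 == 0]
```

Let's trace through this code step by step.

Initialize: answer = [item for item in range(8) if item % 2 == 0]

After execution: answer = [0, 2, 4, 6]
[0, 2, 4, 6]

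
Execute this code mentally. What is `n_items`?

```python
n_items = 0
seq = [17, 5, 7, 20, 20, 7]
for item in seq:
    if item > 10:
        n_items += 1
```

Let's trace through this code step by step.

Initialize: n_items = 0
Initialize: seq = [17, 5, 7, 20, 20, 7]
Entering loop: for item in seq:

After execution: n_items = 3
3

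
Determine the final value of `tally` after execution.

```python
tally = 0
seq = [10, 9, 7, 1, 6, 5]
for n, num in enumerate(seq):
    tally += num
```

Let's trace through this code step by step.

Initialize: tally = 0
Initialize: seq = [10, 9, 7, 1, 6, 5]
Entering loop: for n, num in enumerate(seq):

After execution: tally = 38
38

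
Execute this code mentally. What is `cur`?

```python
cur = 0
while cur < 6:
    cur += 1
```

Let's trace through this code step by step.

Initialize: cur = 0
Entering loop: while cur < 6:

After execution: cur = 6
6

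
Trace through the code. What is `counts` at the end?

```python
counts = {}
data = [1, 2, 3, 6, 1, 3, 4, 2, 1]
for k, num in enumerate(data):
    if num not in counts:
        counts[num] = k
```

Let's trace through this code step by step.

Initialize: counts = {}
Initialize: data = [1, 2, 3, 6, 1, 3, 4, 2, 1]
Entering loop: for k, num in enumerate(data):

After execution: counts = {1: 0, 2: 1, 3: 2, 6: 3, 4: 6}
{1: 0, 2: 1, 3: 2, 6: 3, 4: 6}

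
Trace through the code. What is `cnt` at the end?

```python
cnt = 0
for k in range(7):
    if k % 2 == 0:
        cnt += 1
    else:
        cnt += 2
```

Let's trace through this code step by step.

Initialize: cnt = 0
Entering loop: for k in range(7):

After execution: cnt = 10
10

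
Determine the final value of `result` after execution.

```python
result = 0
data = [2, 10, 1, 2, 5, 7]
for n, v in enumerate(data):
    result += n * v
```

Let's trace through this code step by step.

Initialize: result = 0
Initialize: data = [2, 10, 1, 2, 5, 7]
Entering loop: for n, v in enumerate(data):

After execution: result = 73
73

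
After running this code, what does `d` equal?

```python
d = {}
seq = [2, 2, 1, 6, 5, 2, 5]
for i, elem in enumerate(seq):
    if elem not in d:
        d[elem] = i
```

Let's trace through this code step by step.

Initialize: d = {}
Initialize: seq = [2, 2, 1, 6, 5, 2, 5]
Entering loop: for i, elem in enumerate(seq):

After execution: d = {2: 0, 1: 2, 6: 3, 5: 4}
{2: 0, 1: 2, 6: 3, 5: 4}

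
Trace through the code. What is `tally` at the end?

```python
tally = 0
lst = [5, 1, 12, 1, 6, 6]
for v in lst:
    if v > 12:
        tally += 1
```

Let's trace through this code step by step.

Initialize: tally = 0
Initialize: lst = [5, 1, 12, 1, 6, 6]
Entering loop: for v in lst:

After execution: tally = 0
0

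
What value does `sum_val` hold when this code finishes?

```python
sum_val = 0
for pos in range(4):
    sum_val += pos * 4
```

Let's trace through this code step by step.

Initialize: sum_val = 0
Entering loop: for pos in range(4):

After execution: sum_val = 24
24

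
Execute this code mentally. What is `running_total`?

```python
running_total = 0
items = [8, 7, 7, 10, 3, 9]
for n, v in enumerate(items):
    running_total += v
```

Let's trace through this code step by step.

Initialize: running_total = 0
Initialize: items = [8, 7, 7, 10, 3, 9]
Entering loop: for n, v in enumerate(items):

After execution: running_total = 44
44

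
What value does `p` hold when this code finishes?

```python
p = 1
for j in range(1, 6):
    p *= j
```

Let's trace through this code step by step.

Initialize: p = 1
Entering loop: for j in range(1, 6):

After execution: p = 120
120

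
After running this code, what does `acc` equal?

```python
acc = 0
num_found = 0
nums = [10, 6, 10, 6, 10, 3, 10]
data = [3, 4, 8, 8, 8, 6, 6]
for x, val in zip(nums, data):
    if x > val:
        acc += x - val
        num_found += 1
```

Let's trace through this code step by step.

Initialize: acc = 0
Initialize: num_found = 0
Initialize: nums = [10, 6, 10, 6, 10, 3, 10]
Initialize: data = [3, 4, 8, 8, 8, 6, 6]
Entering loop: for x, val in zip(nums, data):

After execution: acc = 17
17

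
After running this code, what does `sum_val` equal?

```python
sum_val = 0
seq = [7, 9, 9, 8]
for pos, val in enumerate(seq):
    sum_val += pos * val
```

Let's trace through this code step by step.

Initialize: sum_val = 0
Initialize: seq = [7, 9, 9, 8]
Entering loop: for pos, val in enumerate(seq):

After execution: sum_val = 51
51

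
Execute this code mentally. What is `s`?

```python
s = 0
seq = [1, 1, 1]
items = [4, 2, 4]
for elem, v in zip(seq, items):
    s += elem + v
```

Let's trace through this code step by step.

Initialize: s = 0
Initialize: seq = [1, 1, 1]
Initialize: items = [4, 2, 4]
Entering loop: for elem, v in zip(seq, items):

After execution: s = 13
13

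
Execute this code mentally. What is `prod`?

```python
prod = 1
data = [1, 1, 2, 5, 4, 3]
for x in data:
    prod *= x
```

Let's trace through this code step by step.

Initialize: prod = 1
Initialize: data = [1, 1, 2, 5, 4, 3]
Entering loop: for x in data:

After execution: prod = 120
120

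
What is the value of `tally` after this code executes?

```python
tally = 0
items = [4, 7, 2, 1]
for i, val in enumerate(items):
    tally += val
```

Let's trace through this code step by step.

Initialize: tally = 0
Initialize: items = [4, 7, 2, 1]
Entering loop: for i, val in enumerate(items):

After execution: tally = 14
14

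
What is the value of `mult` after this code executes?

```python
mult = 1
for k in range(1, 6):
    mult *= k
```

Let's trace through this code step by step.

Initialize: mult = 1
Entering loop: for k in range(1, 6):

After execution: mult = 120
120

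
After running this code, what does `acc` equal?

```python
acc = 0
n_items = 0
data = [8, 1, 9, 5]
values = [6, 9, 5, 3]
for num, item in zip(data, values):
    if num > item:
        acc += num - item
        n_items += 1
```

Let's trace through this code step by step.

Initialize: acc = 0
Initialize: n_items = 0
Initialize: data = [8, 1, 9, 5]
Initialize: values = [6, 9, 5, 3]
Entering loop: for num, item in zip(data, values):

After execution: acc = 8
8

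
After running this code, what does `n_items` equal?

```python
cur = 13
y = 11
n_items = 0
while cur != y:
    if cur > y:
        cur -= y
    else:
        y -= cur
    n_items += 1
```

Let's trace through this code step by step.

Initialize: cur = 13
Initialize: y = 11
Initialize: n_items = 0
Entering loop: while cur != y:

After execution: n_items = 7
7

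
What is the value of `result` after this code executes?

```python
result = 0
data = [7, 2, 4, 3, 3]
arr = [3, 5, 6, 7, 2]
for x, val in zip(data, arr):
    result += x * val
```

Let's trace through this code step by step.

Initialize: result = 0
Initialize: data = [7, 2, 4, 3, 3]
Initialize: arr = [3, 5, 6, 7, 2]
Entering loop: for x, val in zip(data, arr):

After execution: result = 82
82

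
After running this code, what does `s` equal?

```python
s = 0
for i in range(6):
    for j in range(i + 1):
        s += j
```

Let's trace through this code step by step.

Initialize: s = 0
Entering loop: for i in range(6):

After execution: s = 35
35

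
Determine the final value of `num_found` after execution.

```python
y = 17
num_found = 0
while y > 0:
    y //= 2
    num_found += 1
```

Let's trace through this code step by step.

Initialize: y = 17
Initialize: num_found = 0
Entering loop: while y > 0:

After execution: num_found = 5
5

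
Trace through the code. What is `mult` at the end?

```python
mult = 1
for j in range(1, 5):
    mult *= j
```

Let's trace through this code step by step.

Initialize: mult = 1
Entering loop: for j in range(1, 5):

After execution: mult = 24
24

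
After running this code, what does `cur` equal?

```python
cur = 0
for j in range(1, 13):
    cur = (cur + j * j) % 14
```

Let's trace through this code step by step.

Initialize: cur = 0
Entering loop: for j in range(1, 13):

After execution: cur = 6
6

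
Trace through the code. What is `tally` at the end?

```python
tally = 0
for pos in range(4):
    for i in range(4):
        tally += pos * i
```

Let's trace through this code step by step.

Initialize: tally = 0
Entering loop: for pos in range(4):

After execution: tally = 36
36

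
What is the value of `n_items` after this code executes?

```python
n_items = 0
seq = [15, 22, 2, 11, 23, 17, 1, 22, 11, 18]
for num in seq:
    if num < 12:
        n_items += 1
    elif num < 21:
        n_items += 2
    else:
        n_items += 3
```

Let's trace through this code step by step.

Initialize: n_items = 0
Initialize: seq = [15, 22, 2, 11, 23, 17, 1, 22, 11, 18]
Entering loop: for num in seq:

After execution: n_items = 19
19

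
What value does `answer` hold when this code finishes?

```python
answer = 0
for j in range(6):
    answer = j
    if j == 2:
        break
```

Let's trace through this code step by step.

Initialize: answer = 0
Entering loop: for j in range(6):

After execution: answer = 2
2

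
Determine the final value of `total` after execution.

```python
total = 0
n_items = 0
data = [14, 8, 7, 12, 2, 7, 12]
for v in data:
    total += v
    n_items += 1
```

Let's trace through this code step by step.

Initialize: total = 0
Initialize: n_items = 0
Initialize: data = [14, 8, 7, 12, 2, 7, 12]
Entering loop: for v in data:

After execution: total = 62
62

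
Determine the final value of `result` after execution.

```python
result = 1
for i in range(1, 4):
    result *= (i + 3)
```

Let's trace through this code step by step.

Initialize: result = 1
Entering loop: for i in range(1, 4):

After execution: result = 120
120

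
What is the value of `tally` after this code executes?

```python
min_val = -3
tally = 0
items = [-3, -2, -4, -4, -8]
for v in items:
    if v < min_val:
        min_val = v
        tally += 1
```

Let's trace through this code step by step.

Initialize: min_val = -3
Initialize: tally = 0
Initialize: items = [-3, -2, -4, -4, -8]
Entering loop: for v in items:

After execution: tally = 2
2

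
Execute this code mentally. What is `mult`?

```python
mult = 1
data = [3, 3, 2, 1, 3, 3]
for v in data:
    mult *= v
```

Let's trace through this code step by step.

Initialize: mult = 1
Initialize: data = [3, 3, 2, 1, 3, 3]
Entering loop: for v in data:

After execution: mult = 162
162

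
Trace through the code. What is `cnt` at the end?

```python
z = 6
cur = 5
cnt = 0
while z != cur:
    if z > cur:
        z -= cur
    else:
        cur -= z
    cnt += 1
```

Let's trace through this code step by step.

Initialize: z = 6
Initialize: cur = 5
Initialize: cnt = 0
Entering loop: while z != cur:

After execution: cnt = 5
5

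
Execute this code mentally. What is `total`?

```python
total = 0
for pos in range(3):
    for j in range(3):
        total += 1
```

Let's trace through this code step by step.

Initialize: total = 0
Entering loop: for pos in range(3):

After execution: total = 9
9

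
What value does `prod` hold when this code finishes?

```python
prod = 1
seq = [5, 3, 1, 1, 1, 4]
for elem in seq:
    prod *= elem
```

Let's trace through this code step by step.

Initialize: prod = 1
Initialize: seq = [5, 3, 1, 1, 1, 4]
Entering loop: for elem in seq:

After execution: prod = 60
60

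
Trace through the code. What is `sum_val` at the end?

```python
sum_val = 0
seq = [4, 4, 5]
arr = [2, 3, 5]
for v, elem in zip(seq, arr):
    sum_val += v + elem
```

Let's trace through this code step by step.

Initialize: sum_val = 0
Initialize: seq = [4, 4, 5]
Initialize: arr = [2, 3, 5]
Entering loop: for v, elem in zip(seq, arr):

After execution: sum_val = 23
23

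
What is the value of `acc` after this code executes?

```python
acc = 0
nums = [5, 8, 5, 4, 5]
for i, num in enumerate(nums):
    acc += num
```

Let's trace through this code step by step.

Initialize: acc = 0
Initialize: nums = [5, 8, 5, 4, 5]
Entering loop: for i, num in enumerate(nums):

After execution: acc = 27
27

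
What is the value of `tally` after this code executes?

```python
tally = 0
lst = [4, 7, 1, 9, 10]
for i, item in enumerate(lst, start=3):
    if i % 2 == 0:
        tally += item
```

Let's trace through this code step by step.

Initialize: tally = 0
Initialize: lst = [4, 7, 1, 9, 10]
Entering loop: for i, item in enumerate(lst, start=3):

After execution: tally = 16
16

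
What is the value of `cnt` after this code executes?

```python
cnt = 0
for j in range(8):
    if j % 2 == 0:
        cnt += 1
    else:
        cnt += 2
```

Let's trace through this code step by step.

Initialize: cnt = 0
Entering loop: for j in range(8):

After execution: cnt = 12
12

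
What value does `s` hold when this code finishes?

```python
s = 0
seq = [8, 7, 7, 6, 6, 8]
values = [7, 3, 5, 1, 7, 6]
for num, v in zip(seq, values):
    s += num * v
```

Let's trace through this code step by step.

Initialize: s = 0
Initialize: seq = [8, 7, 7, 6, 6, 8]
Initialize: values = [7, 3, 5, 1, 7, 6]
Entering loop: for num, v in zip(seq, values):

After execution: s = 208
208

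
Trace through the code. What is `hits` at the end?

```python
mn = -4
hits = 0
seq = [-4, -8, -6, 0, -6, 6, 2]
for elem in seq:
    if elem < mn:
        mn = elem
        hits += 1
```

Let's trace through this code step by step.

Initialize: mn = -4
Initialize: hits = 0
Initialize: seq = [-4, -8, -6, 0, -6, 6, 2]
Entering loop: for elem in seq:

After execution: hits = 1
1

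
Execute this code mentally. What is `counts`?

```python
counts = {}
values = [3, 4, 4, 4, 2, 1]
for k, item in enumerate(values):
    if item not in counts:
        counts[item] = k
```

Let's trace through this code step by step.

Initialize: counts = {}
Initialize: values = [3, 4, 4, 4, 2, 1]
Entering loop: for k, item in enumerate(values):

After execution: counts = {3: 0, 4: 1, 2: 4, 1: 5}
{3: 0, 4: 1, 2: 4, 1: 5}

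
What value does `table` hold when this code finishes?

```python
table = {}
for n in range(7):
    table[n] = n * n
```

Let's trace through this code step by step.

Initialize: table = {}
Entering loop: for n in range(7):

After execution: table = {0: 0, 1: 1, 2: 4, 3: 9, 4: 16, 5: 25, 6: 36}
{0: 0, 1: 1, 2: 4, 3: 9, 4: 16, 5: 25, 6: 36}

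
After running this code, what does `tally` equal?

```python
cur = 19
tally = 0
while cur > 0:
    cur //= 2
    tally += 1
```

Let's trace through this code step by step.

Initialize: cur = 19
Initialize: tally = 0
Entering loop: while cur > 0:

After execution: tally = 5
5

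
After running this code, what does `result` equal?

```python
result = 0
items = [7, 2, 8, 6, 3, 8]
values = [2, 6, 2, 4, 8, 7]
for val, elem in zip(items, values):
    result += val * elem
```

Let's trace through this code step by step.

Initialize: result = 0
Initialize: items = [7, 2, 8, 6, 3, 8]
Initialize: values = [2, 6, 2, 4, 8, 7]
Entering loop: for val, elem in zip(items, values):

After execution: result = 146
146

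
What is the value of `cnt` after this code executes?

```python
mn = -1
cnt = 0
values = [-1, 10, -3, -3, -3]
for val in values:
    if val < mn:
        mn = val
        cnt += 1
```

Let's trace through this code step by step.

Initialize: mn = -1
Initialize: cnt = 0
Initialize: values = [-1, 10, -3, -3, -3]
Entering loop: for val in values:

After execution: cnt = 1
1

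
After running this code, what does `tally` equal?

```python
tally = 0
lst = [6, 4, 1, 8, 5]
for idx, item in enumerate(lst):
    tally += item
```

Let's trace through this code step by step.

Initialize: tally = 0
Initialize: lst = [6, 4, 1, 8, 5]
Entering loop: for idx, item in enumerate(lst):

After execution: tally = 24
24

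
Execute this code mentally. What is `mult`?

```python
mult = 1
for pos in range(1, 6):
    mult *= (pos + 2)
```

Let's trace through this code step by step.

Initialize: mult = 1
Entering loop: for pos in range(1, 6):

After execution: mult = 2520
2520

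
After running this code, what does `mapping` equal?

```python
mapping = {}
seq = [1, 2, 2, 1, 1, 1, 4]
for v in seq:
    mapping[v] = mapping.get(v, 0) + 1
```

Let's trace through this code step by step.

Initialize: mapping = {}
Initialize: seq = [1, 2, 2, 1, 1, 1, 4]
Entering loop: for v in seq:

After execution: mapping = {1: 4, 2: 2, 4: 1}
{1: 4, 2: 2, 4: 1}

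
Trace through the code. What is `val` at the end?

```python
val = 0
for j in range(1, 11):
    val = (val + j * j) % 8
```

Let's trace through this code step by step.

Initialize: val = 0
Entering loop: for j in range(1, 11):

After execution: val = 1
1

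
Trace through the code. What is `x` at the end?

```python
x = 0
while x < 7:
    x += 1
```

Let's trace through this code step by step.

Initialize: x = 0
Entering loop: while x < 7:

After execution: x = 7
7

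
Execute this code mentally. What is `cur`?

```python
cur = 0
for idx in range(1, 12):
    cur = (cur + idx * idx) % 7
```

Let's trace through this code step by step.

Initialize: cur = 0
Entering loop: for idx in range(1, 12):

After execution: cur = 2
2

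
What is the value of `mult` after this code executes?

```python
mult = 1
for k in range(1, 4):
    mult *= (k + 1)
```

Let's trace through this code step by step.

Initialize: mult = 1
Entering loop: for k in range(1, 4):

After execution: mult = 24
24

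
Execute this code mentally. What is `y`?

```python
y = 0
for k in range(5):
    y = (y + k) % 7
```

Let's trace through this code step by step.

Initialize: y = 0
Entering loop: for k in range(5):

After execution: y = 3
3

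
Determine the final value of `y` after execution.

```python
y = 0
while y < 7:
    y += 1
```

Let's trace through this code step by step.

Initialize: y = 0
Entering loop: while y < 7:

After execution: y = 7
7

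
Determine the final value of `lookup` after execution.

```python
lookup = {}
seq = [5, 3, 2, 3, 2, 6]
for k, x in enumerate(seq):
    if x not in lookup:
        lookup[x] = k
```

Let's trace through this code step by step.

Initialize: lookup = {}
Initialize: seq = [5, 3, 2, 3, 2, 6]
Entering loop: for k, x in enumerate(seq):

After execution: lookup = {5: 0, 3: 1, 2: 2, 6: 5}
{5: 0, 3: 1, 2: 2, 6: 5}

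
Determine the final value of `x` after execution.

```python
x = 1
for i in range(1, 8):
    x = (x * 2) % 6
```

Let's trace through this code step by step.

Initialize: x = 1
Entering loop: for i in range(1, 8):

After execution: x = 2
2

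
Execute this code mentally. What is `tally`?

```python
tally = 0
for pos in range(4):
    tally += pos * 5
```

Let's trace through this code step by step.

Initialize: tally = 0
Entering loop: for pos in range(4):

After execution: tally = 30
30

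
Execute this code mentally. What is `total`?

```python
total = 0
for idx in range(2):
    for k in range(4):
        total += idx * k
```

Let's trace through this code step by step.

Initialize: total = 0
Entering loop: for idx in range(2):

After execution: total = 6
6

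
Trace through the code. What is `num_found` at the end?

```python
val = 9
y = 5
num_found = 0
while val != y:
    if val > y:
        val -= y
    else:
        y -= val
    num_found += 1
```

Let's trace through this code step by step.

Initialize: val = 9
Initialize: y = 5
Initialize: num_found = 0
Entering loop: while val != y:

After execution: num_found = 5
5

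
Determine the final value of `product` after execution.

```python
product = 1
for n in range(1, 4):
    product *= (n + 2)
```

Let's trace through this code step by step.

Initialize: product = 1
Entering loop: for n in range(1, 4):

After execution: product = 60
60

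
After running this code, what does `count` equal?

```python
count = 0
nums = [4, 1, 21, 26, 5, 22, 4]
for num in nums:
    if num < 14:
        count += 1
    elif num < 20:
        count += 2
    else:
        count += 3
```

Let's trace through this code step by step.

Initialize: count = 0
Initialize: nums = [4, 1, 21, 26, 5, 22, 4]
Entering loop: for num in nums:

After execution: count = 13
13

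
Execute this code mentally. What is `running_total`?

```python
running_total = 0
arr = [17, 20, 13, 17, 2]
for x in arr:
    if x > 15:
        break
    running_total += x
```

Let's trace through this code step by step.

Initialize: running_total = 0
Initialize: arr = [17, 20, 13, 17, 2]
Entering loop: for x in arr:

After execution: running_total = 0
0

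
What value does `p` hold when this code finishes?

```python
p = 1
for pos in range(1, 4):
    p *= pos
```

Let's trace through this code step by step.

Initialize: p = 1
Entering loop: for pos in range(1, 4):

After execution: p = 6
6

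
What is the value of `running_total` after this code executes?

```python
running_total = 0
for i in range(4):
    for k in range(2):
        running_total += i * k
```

Let's trace through this code step by step.

Initialize: running_total = 0
Entering loop: for i in range(4):

After execution: running_total = 6
6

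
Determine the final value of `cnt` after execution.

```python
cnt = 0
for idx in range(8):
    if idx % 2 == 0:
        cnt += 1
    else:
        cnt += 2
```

Let's trace through this code step by step.

Initialize: cnt = 0
Entering loop: for idx in range(8):

After execution: cnt = 12
12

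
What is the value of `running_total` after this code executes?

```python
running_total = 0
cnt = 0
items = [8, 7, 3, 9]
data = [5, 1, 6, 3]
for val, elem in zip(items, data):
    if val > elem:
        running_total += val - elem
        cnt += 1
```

Let's trace through this code step by step.

Initialize: running_total = 0
Initialize: cnt = 0
Initialize: items = [8, 7, 3, 9]
Initialize: data = [5, 1, 6, 3]
Entering loop: for val, elem in zip(items, data):

After execution: running_total = 15
15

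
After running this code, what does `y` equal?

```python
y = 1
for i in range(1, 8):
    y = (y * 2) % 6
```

Let's trace through this code step by step.

Initialize: y = 1
Entering loop: for i in range(1, 8):

After execution: y = 2
2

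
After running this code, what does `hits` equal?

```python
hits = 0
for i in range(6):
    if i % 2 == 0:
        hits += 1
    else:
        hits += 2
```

Let's trace through this code step by step.

Initialize: hits = 0
Entering loop: for i in range(6):

After execution: hits = 9
9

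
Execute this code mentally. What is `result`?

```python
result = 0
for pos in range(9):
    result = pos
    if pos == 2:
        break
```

Let's trace through this code step by step.

Initialize: result = 0
Entering loop: for pos in range(9):

After execution: result = 2
2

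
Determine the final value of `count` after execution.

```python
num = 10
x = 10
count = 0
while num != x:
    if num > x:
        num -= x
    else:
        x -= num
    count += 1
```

Let's trace through this code step by step.

Initialize: num = 10
Initialize: x = 10
Initialize: count = 0
Entering loop: while num != x:

After execution: count = 0
0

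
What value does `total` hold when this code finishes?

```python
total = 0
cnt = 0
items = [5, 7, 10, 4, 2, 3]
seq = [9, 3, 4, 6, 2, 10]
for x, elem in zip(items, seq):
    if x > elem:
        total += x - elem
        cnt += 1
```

Let's trace through this code step by step.

Initialize: total = 0
Initialize: cnt = 0
Initialize: items = [5, 7, 10, 4, 2, 3]
Initialize: seq = [9, 3, 4, 6, 2, 10]
Entering loop: for x, elem in zip(items, seq):

After execution: total = 10
10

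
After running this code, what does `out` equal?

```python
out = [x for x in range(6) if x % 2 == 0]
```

Let's trace through this code step by step.

Initialize: out = [x for x in range(6) if x % 2 == 0]

After execution: out = [0, 2, 4]
[0, 2, 4]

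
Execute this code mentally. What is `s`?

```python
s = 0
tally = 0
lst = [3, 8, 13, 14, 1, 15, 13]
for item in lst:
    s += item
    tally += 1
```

Let's trace through this code step by step.

Initialize: s = 0
Initialize: tally = 0
Initialize: lst = [3, 8, 13, 14, 1, 15, 13]
Entering loop: for item in lst:

After execution: s = 67
67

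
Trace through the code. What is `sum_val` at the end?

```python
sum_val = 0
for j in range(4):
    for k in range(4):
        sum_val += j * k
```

Let's trace through this code step by step.

Initialize: sum_val = 0
Entering loop: for j in range(4):

After execution: sum_val = 36
36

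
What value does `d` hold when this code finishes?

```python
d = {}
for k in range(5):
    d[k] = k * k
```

Let's trace through this code step by step.

Initialize: d = {}
Entering loop: for k in range(5):

After execution: d = {0: 0, 1: 1, 2: 4, 3: 9, 4: 16}
{0: 0, 1: 1, 2: 4, 3: 9, 4: 16}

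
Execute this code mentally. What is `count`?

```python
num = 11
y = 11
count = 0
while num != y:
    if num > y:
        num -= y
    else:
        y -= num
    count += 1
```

Let's trace through this code step by step.

Initialize: num = 11
Initialize: y = 11
Initialize: count = 0
Entering loop: while num != y:

After execution: count = 0
0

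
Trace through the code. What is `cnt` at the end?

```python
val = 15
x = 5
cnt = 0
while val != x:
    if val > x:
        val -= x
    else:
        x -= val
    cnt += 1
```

Let's trace through this code step by step.

Initialize: val = 15
Initialize: x = 5
Initialize: cnt = 0
Entering loop: while val != x:

After execution: cnt = 2
2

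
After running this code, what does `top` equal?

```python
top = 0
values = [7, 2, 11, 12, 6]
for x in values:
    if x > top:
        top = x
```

Let's trace through this code step by step.

Initialize: top = 0
Initialize: values = [7, 2, 11, 12, 6]
Entering loop: for x in values:

After execution: top = 12
12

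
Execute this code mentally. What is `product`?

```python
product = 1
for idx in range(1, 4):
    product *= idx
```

Let's trace through this code step by step.

Initialize: product = 1
Entering loop: for idx in range(1, 4):

After execution: product = 6
6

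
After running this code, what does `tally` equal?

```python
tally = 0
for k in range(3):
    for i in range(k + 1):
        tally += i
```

Let's trace through this code step by step.

Initialize: tally = 0
Entering loop: for k in range(3):

After execution: tally = 4
4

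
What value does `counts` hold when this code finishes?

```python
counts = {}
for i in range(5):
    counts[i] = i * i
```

Let's trace through this code step by step.

Initialize: counts = {}
Entering loop: for i in range(5):

After execution: counts = {0: 0, 1: 1, 2: 4, 3: 9, 4: 16}
{0: 0, 1: 1, 2: 4, 3: 9, 4: 16}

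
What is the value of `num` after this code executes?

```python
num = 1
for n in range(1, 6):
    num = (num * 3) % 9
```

Let's trace through this code step by step.

Initialize: num = 1
Entering loop: for n in range(1, 6):

After execution: num = 0
0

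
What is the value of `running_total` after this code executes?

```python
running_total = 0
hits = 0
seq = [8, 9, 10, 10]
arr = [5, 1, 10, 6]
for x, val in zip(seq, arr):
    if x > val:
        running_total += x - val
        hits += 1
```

Let's trace through this code step by step.

Initialize: running_total = 0
Initialize: hits = 0
Initialize: seq = [8, 9, 10, 10]
Initialize: arr = [5, 1, 10, 6]
Entering loop: for x, val in zip(seq, arr):

After execution: running_total = 15
15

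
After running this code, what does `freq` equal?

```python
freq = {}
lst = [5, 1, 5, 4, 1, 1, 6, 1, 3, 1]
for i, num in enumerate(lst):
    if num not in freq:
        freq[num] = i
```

Let's trace through this code step by step.

Initialize: freq = {}
Initialize: lst = [5, 1, 5, 4, 1, 1, 6, 1, 3, 1]
Entering loop: for i, num in enumerate(lst):

After execution: freq = {5: 0, 1: 1, 4: 3, 6: 6, 3: 8}
{5: 0, 1: 1, 4: 3, 6: 6, 3: 8}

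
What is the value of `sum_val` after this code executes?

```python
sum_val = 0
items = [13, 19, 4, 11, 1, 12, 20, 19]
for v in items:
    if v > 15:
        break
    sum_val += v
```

Let's trace through this code step by step.

Initialize: sum_val = 0
Initialize: items = [13, 19, 4, 11, 1, 12, 20, 19]
Entering loop: for v in items:

After execution: sum_val = 13
13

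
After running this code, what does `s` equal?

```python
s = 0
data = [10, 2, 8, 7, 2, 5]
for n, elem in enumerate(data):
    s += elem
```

Let's trace through this code step by step.

Initialize: s = 0
Initialize: data = [10, 2, 8, 7, 2, 5]
Entering loop: for n, elem in enumerate(data):

After execution: s = 34
34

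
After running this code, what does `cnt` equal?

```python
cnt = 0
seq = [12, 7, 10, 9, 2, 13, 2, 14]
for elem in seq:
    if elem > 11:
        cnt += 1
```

Let's trace through this code step by step.

Initialize: cnt = 0
Initialize: seq = [12, 7, 10, 9, 2, 13, 2, 14]
Entering loop: for elem in seq:

After execution: cnt = 3
3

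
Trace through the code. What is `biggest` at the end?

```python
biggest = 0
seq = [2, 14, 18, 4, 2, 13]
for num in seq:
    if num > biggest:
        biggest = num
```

Let's trace through this code step by step.

Initialize: biggest = 0
Initialize: seq = [2, 14, 18, 4, 2, 13]
Entering loop: for num in seq:

After execution: biggest = 18
18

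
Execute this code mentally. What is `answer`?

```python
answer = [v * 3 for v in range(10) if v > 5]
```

Let's trace through this code step by step.

Initialize: answer = [v * 3 for v in range(10) if v > 5]

After execution: answer = [18, 21, 24, 27]
[18, 21, 24, 27]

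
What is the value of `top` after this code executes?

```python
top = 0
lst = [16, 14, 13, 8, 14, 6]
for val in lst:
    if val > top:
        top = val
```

Let's trace through this code step by step.

Initialize: top = 0
Initialize: lst = [16, 14, 13, 8, 14, 6]
Entering loop: for val in lst:

After execution: top = 16
16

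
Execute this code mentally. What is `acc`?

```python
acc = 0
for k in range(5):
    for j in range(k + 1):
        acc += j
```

Let's trace through this code step by step.

Initialize: acc = 0
Entering loop: for k in range(5):

After execution: acc = 20
20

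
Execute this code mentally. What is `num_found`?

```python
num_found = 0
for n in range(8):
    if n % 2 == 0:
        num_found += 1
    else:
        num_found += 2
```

Let's trace through this code step by step.

Initialize: num_found = 0
Entering loop: for n in range(8):

After execution: num_found = 12
12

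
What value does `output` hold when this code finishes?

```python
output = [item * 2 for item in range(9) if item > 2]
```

Let's trace through this code step by step.

Initialize: output = [item * 2 for item in range(9) if item > 2]

After execution: output = [6, 8, 10, 12, 14, 16]
[6, 8, 10, 12, 14, 16]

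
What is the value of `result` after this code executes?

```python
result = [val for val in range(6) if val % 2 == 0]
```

Let's trace through this code step by step.

Initialize: result = [val for val in range(6) if val % 2 == 0]

After execution: result = [0, 2, 4]
[0, 2, 4]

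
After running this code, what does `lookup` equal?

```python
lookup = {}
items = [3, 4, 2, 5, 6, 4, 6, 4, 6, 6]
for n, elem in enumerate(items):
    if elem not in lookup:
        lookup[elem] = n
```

Let's trace through this code step by step.

Initialize: lookup = {}
Initialize: items = [3, 4, 2, 5, 6, 4, 6, 4, 6, 6]
Entering loop: for n, elem in enumerate(items):

After execution: lookup = {3: 0, 4: 1, 2: 2, 5: 3, 6: 4}
{3: 0, 4: 1, 2: 2, 5: 3, 6: 4}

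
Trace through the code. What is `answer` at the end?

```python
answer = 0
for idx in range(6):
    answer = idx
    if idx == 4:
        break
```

Let's trace through this code step by step.

Initialize: answer = 0
Entering loop: for idx in range(6):

After execution: answer = 4
4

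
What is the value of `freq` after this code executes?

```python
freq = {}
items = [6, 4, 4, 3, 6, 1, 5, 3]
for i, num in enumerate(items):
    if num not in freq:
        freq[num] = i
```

Let's trace through this code step by step.

Initialize: freq = {}
Initialize: items = [6, 4, 4, 3, 6, 1, 5, 3]
Entering loop: for i, num in enumerate(items):

After execution: freq = {6: 0, 4: 1, 3: 3, 1: 5, 5: 6}
{6: 0, 4: 1, 3: 3, 1: 5, 5: 6}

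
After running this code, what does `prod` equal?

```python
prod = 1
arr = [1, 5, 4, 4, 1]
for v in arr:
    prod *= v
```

Let's trace through this code step by step.

Initialize: prod = 1
Initialize: arr = [1, 5, 4, 4, 1]
Entering loop: for v in arr:

After execution: prod = 80
80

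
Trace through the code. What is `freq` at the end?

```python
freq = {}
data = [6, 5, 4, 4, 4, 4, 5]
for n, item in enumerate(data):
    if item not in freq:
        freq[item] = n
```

Let's trace through this code step by step.

Initialize: freq = {}
Initialize: data = [6, 5, 4, 4, 4, 4, 5]
Entering loop: for n, item in enumerate(data):

After execution: freq = {6: 0, 5: 1, 4: 2}
{6: 0, 5: 1, 4: 2}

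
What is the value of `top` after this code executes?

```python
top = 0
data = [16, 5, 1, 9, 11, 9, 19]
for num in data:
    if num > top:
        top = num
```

Let's trace through this code step by step.

Initialize: top = 0
Initialize: data = [16, 5, 1, 9, 11, 9, 19]
Entering loop: for num in data:

After execution: top = 19
19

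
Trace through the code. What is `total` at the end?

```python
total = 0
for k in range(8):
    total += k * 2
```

Let's trace through this code step by step.

Initialize: total = 0
Entering loop: for k in range(8):

After execution: total = 56
56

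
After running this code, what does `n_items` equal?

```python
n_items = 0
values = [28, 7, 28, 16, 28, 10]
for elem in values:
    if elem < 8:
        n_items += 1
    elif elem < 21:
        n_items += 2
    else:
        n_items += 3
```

Let's trace through this code step by step.

Initialize: n_items = 0
Initialize: values = [28, 7, 28, 16, 28, 10]
Entering loop: for elem in values:

After execution: n_items = 14
14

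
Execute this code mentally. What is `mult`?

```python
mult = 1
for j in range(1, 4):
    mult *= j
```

Let's trace through this code step by step.

Initialize: mult = 1
Entering loop: for j in range(1, 4):

After execution: mult = 6
6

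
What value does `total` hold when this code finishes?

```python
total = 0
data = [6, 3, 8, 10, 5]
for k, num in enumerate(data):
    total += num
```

Let's trace through this code step by step.

Initialize: total = 0
Initialize: data = [6, 3, 8, 10, 5]
Entering loop: for k, num in enumerate(data):

After execution: total = 32
32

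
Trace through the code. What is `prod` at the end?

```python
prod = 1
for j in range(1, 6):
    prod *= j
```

Let's trace through this code step by step.

Initialize: prod = 1
Entering loop: for j in range(1, 6):

After execution: prod = 120
120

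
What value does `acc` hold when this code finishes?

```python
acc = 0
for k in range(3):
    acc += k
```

Let's trace through this code step by step.

Initialize: acc = 0
Entering loop: for k in range(3):

After execution: acc = 3
3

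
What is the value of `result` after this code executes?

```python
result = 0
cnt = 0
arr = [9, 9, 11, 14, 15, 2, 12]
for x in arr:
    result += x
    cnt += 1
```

Let's trace through this code step by step.

Initialize: result = 0
Initialize: cnt = 0
Initialize: arr = [9, 9, 11, 14, 15, 2, 12]
Entering loop: for x in arr:

After execution: result = 72
72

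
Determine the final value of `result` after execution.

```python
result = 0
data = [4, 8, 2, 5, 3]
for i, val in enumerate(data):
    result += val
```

Let's trace through this code step by step.

Initialize: result = 0
Initialize: data = [4, 8, 2, 5, 3]
Entering loop: for i, val in enumerate(data):

After execution: result = 22
22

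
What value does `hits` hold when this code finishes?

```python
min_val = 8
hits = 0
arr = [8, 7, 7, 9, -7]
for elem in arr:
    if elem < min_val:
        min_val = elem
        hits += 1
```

Let's trace through this code step by step.

Initialize: min_val = 8
Initialize: hits = 0
Initialize: arr = [8, 7, 7, 9, -7]
Entering loop: for elem in arr:

After execution: hits = 2
2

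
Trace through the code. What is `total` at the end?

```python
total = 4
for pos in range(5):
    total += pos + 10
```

Let's trace through this code step by step.

Initialize: total = 4
Entering loop: for pos in range(5):

After execution: total = 64
64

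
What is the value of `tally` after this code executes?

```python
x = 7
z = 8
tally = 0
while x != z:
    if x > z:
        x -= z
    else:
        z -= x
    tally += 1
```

Let's trace through this code step by step.

Initialize: x = 7
Initialize: z = 8
Initialize: tally = 0
Entering loop: while x != z:

After execution: tally = 7
7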